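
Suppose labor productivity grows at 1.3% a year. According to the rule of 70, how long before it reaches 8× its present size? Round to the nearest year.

One doubling takes 70/1.3 = 53.85 years.
8 = 2^3, so 3 doublings → 162 years.

≈ 162 years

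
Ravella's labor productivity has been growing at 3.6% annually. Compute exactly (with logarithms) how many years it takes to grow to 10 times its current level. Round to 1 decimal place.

65.1 years

t = ln(10) / ln(1 + 0.036) = 2.3026 / 0.035367 ≈ 65.11.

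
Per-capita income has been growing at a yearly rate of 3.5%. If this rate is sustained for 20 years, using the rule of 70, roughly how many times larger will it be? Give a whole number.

approximately 2 times

70/3.5 ≈ 20.00 years per doubling.
20 years fits 1 doubling: 2^1 = 2.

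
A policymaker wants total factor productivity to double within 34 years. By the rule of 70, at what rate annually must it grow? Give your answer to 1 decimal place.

around 2.1% annually

70 / 34 ≈ 2.06, so about 2.1% annually.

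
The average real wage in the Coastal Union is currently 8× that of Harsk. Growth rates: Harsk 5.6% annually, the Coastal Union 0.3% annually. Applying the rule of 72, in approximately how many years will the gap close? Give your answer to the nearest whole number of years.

What matters is the difference: 5.3 pp.
Rule of 72 on the gap: the ratio halves every 72/5.3 ≈ 13.58 years.
An 8× gap closes after 3 halvings: 3 × 13.58 ≈ 41 years.

approximately 41 years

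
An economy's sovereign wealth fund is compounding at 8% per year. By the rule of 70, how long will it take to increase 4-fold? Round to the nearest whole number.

roughly 18 years

At 8% it doubles every 70/8 ≈ 8.75 years.
Getting to 4× needs 2 doublings: 2 × 8.75 ≈ 18 years.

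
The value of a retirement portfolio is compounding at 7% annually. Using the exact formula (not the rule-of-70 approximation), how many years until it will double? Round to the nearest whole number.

10 years

t = ln(2) / ln(1 + 0.07) = 0.6931 / 0.067659 ≈ 10.24.
≈ 10 years.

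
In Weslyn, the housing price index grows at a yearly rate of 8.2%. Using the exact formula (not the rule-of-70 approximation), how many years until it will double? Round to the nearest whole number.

9 years

t = ln(2) / ln(1 + 0.082) = 0.6931 / 0.078811 ≈ 8.79.
≈ 9 years.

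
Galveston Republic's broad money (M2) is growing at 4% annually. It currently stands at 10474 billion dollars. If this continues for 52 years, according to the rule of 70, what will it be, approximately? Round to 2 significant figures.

Doubling time ≈ 70/4 = 17.50 years.
52 years is 52/17.50 ≈ 2.97 doublings, a factor of 2^2.97 ≈ 7.84.
10474 × 7.84 ≈ 82000 billion dollars.

roughly 82000 billion dollars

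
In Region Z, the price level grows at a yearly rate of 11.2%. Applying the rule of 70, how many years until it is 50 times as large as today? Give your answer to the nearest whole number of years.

At 11.2% it doubles every 70/11.2 ≈ 6.25 years.
Reaching 50× takes log₂(50) ≈ 5.64 doublings.
5.64 × 6.25 ≈ 35 years.

approximately 35 years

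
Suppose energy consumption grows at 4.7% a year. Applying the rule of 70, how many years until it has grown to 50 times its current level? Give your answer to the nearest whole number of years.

Doubling time ≈ 70/4.7 = 14.89 years.
50× is log₂ 50 ≈ 5.64 doublings, so ≈ 5.64 × 14.89 = 84 years.

roughly 84 years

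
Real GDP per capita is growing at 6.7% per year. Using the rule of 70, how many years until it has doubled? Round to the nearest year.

70/6.7 ≈ 10.45, so it doubles roughly every 10 years.

about 10 years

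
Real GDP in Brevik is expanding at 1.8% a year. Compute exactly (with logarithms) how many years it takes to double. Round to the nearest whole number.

t = ln(2) / ln(1 + 0.018) = 0.6931 / 0.017840 ≈ 38.85.
≈ 39 years.

39 years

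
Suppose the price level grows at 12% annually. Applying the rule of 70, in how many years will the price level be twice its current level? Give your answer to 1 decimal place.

approximately 5.8 years

70/12 ≈ 5.83, so it doubles roughly every 5.8 years.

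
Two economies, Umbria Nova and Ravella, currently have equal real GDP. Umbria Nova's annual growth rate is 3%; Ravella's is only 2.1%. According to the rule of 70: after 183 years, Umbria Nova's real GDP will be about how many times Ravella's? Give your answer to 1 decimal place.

about 5.1 times

Umbria Nova pulls ahead at 0.9 pp per year, so the ratio doubles every 70/0.9 ≈ 77.78 years.
In 183 years that's 2.35 doublings: 2^2.35 ≈ 5.1.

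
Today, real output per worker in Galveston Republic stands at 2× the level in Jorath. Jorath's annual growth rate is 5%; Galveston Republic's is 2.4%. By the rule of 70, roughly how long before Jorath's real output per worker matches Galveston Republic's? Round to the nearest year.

around 27 years

The growth-rate gap is 5% − 2.4% = 2.6 percentage points.
So the ratio between them halves every 70/2.6 ≈ 26.92 years.
A 2× gap closes after 1 halving: 1 × 26.92 ≈ 27 years.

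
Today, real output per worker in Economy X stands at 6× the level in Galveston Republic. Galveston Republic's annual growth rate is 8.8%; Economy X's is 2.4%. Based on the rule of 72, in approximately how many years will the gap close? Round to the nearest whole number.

What matters is the difference: 6.4 pp.
Rule of 72 on the gap: the ratio halves every 72/6.4 ≈ 11.25 years.
A 6× gap takes log₂(6) ≈ 2.58 halvings to close: 2.58 × 11.25 ≈ 29 years.

29 years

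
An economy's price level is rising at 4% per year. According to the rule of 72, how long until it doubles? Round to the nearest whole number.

≈ 18 years

72/4 ≈ 18.00, so it doubles roughly every 18 years.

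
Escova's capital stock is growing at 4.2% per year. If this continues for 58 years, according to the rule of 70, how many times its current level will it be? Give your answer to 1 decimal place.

around 11.2 times

Doubles every ≈ 16.67 years (70/4.2).
58 years is 3.48 doublings; 2^3.48 ≈ 11.2×.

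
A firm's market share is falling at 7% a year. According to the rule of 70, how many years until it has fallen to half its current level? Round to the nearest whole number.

roughly 10 years

Falling at 7%, it halves about every 70/7 = 10.00 years.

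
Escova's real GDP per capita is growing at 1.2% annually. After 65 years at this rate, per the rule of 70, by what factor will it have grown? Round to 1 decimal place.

around 2.2 times

Doubles every ≈ 58.33 years (70/1.2).
65 years is 1.11 doublings; 2^1.11 ≈ 2.2×.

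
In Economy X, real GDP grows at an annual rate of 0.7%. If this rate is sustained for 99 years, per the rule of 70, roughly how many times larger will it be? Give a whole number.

around 2 times

70/0.7 ≈ 100.00 years per doubling.
99 years fits 1 doubling: 2^1 = 2.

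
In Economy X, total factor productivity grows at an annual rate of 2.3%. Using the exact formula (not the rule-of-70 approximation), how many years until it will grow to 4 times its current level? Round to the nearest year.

t = ln(4) / ln(1 + 0.023) = 1.3863 / 0.022739 ≈ 60.97.
≈ 61 years.

61 years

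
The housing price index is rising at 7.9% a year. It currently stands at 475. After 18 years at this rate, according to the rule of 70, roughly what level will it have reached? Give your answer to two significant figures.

It doubles every 70/7.9 ≈ 8.86 years, so 18 years is 2.03 doublings.
2^2.03 ≈ 4.08; 475 × 4.08 ≈ 1900.

roughly 1900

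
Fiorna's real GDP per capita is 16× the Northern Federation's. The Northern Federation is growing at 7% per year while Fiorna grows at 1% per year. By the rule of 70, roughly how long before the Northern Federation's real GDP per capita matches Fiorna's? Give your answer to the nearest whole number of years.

the Northern Federation gains on Fiorna at 7% − 1% = 6 points a year.
At that relative rate the gap halves every 70/6 ≈ 11.67 years.
A 16× gap closes after 4 halvings: 4 × 11.67 ≈ 47 years.

around 47 years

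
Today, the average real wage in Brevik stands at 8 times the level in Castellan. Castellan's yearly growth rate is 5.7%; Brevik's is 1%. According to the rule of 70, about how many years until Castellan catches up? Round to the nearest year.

Castellan gains on Brevik at 5.7% − 1% = 4.7 points a year.
At that relative rate the gap halves every 70/4.7 ≈ 14.89 years.
An 8 times gap closes after 3 halvings: 3 × 14.89 ≈ 45 years.

45 years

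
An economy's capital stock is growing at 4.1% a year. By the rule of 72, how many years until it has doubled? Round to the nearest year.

about 18 years

Doubling time ≈ 72 / 4.1 = 17.56 years.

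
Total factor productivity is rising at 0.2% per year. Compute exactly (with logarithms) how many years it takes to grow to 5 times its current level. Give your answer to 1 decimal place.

805.5 years

t = ln(5) / ln(1 + 0.002) = 1.6094 / 0.001998 ≈ 805.51.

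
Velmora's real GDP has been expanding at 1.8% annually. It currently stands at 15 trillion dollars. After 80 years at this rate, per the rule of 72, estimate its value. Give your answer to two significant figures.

Doubling time ≈ 72/1.8 = 40.00 years.
80 years is 80/40.00 ≈ 2.00 doublings, a factor of 2^2.00 ≈ 4.00.
15 × 4.00 ≈ 60 trillion dollars.

60 trillion dollars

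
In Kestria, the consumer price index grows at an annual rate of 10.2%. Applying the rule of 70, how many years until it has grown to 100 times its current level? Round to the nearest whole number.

At 10.2% it doubles every 70/10.2 ≈ 6.86 years.
100× is log₂ 100 ≈ 6.64 doublings, so ≈ 6.64 × 6.86 = 46 years.

≈ 46 years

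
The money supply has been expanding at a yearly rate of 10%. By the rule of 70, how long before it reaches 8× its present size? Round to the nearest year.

roughly 21 years

Doubling time ≈ 70/10 = 7.00 years.
8× is 3 doublings, so 3 × 7.00 ≈ 21 years.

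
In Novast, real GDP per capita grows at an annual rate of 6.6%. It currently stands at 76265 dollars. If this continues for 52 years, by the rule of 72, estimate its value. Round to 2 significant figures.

Doubling time ≈ 72/6.6 = 10.91 years.
52 years is 52/10.91 ≈ 4.77 doublings, a factor of 2^4.77 ≈ 27.28.
76265 × 27.28 ≈ 2100000 dollars.

about 2100000 dollars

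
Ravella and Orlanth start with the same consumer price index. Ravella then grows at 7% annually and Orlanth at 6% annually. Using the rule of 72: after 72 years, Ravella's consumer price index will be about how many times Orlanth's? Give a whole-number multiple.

2 times

Only the 1-point difference matters.
72/1 ≈ 72.00 years per doubling of the ratio; 72 years gives 1.00 doublings, so ≈ 2×.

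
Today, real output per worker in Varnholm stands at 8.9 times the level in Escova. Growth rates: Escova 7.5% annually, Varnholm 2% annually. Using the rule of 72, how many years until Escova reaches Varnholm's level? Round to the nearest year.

41 years

The growth-rate gap is 7.5% − 2% = 5.5 percentage points.
So the ratio between them halves every 72/5.5 ≈ 13.09 years.
An 8.9 times gap takes log₂(8.9) ≈ 3.15 halvings to close: 3.15 × 13.09 ≈ 41 years.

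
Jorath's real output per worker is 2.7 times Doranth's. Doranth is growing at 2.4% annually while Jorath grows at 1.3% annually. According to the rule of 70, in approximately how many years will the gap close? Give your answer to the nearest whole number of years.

Doranth gains on Jorath at 2.4% − 1.3% = 1.1 points a year.
At that relative rate the gap halves every 70/1.1 ≈ 63.64 years.
A 2.7 times gap takes log₂(2.7) ≈ 1.43 halvings to close: 1.43 × 63.64 ≈ 91 years.

≈ 91 years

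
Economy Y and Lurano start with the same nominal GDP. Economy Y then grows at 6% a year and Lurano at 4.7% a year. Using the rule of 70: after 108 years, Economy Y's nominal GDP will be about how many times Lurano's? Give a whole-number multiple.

Economy Y pulls ahead at 1.3 pp per year, so the ratio doubles every 70/1.3 ≈ 53.85 years.
In 108 years that's 2.01 doublings: 2^2.01 ≈ 4.

roughly 4 times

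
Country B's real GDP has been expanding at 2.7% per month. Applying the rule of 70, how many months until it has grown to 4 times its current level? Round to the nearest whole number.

≈ 52 months

One doubling takes 70/2.7 = 25.93 months.
4 = 2^2, so 2 doublings → 52 months.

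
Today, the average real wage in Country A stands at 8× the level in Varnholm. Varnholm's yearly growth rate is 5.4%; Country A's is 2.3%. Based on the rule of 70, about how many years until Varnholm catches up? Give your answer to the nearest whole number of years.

≈ 68 years

What matters is the difference: 3.1 pp.
Rule of 70 on the gap: the ratio halves every 70/3.1 ≈ 22.58 years.
An 8× gap closes after 3 halvings: 3 × 22.58 ≈ 68 years.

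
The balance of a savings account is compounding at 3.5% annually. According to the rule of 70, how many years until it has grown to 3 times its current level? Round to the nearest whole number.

approximately 32 years

At 3.5% it doubles every 70/3.5 ≈ 20.00 years.
3× is log₂ 3 ≈ 1.58 doublings, so ≈ 1.58 × 20.00 = 32 years.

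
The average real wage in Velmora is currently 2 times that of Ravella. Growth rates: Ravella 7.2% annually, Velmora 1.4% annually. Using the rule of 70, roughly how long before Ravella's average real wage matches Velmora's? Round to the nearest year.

approximately 12 years

What matters is the difference: 5.8 pp.
Rule of 70 on the gap: the ratio halves every 70/5.8 ≈ 12.07 years.
A 2 times gap closes after 1 halving: 1 × 12.07 ≈ 12 years.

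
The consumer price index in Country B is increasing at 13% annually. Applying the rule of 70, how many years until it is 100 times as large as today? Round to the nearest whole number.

One doubling takes 70/13 = 5.38 years.
Reaching 100× takes log₂(100) ≈ 6.64 doublings.
6.64 × 5.38 ≈ 36 years.

approximately 36 years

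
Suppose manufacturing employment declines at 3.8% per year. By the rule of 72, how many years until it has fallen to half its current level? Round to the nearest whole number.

approximately 19 years

The rule works in reverse for decay: 72/3.8 ≈ 18.95 years to halve.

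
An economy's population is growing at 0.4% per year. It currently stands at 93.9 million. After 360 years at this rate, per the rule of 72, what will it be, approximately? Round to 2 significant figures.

around 380 million

Doubling time ≈ 72/0.4 = 180.00 years.
360 years is 360/180.00 ≈ 2.00 doublings, a factor of 2^2.00 ≈ 4.00.
93.9 × 4.00 ≈ 380 million.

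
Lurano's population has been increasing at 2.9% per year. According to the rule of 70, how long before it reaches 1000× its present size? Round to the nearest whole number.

about 241 years

At 2.9% it doubles every 70/2.9 ≈ 24.14 years.
Reaching 1000× takes log₂(1000) ≈ 9.97 doublings.
9.97 × 24.14 ≈ 241 years.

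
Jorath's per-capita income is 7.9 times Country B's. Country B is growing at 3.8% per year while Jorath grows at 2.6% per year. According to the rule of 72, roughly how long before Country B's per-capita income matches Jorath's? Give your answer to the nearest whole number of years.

Country B gains on Jorath at 3.8% − 2.6% = 1.2 points a year.
At that relative rate the gap halves every 72/1.2 ≈ 60.00 years.
A 7.9 times gap takes log₂(7.9) ≈ 2.98 halvings to close: 2.98 × 60.00 ≈ 179 years.

179 years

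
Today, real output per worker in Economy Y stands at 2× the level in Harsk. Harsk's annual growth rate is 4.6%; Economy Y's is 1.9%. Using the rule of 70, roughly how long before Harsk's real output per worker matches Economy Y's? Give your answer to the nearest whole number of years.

What matters is the difference: 2.7 pp.
Rule of 70 on the gap: the ratio halves every 70/2.7 ≈ 25.93 years.
A 2× gap closes after 1 halving: 1 × 25.93 ≈ 26 years.

26 years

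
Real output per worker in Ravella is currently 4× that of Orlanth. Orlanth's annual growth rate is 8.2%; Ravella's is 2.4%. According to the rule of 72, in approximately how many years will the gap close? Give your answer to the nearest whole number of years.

What matters is the difference: 5.8 pp.
Rule of 72 on the gap: the ratio halves every 72/5.8 ≈ 12.41 years.
A 4× gap closes after 2 halvings: 2 × 12.41 ≈ 25 years.

about 25 years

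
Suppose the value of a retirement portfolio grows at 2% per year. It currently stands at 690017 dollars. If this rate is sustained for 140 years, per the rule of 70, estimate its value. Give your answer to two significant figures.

It doubles every 70/2 ≈ 35.00 years, so 140 years is 4.00 doublings.
2^4.00 ≈ 16.00; 690017 × 16.00 ≈ 11000000 dollars.

around 11000000 dollars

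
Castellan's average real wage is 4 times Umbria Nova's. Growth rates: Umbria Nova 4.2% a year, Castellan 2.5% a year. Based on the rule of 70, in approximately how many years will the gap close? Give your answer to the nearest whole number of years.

82 years

What matters is the difference: 1.7 pp.
Rule of 70 on the gap: the ratio halves every 70/1.7 ≈ 41.18 years.
A 4 times gap closes after 2 halvings: 2 × 41.18 ≈ 82 years.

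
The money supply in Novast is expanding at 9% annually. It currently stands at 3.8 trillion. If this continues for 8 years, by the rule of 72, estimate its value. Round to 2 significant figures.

It doubles every 72/9 ≈ 8.00 years, so 8 years is 1.00 doublings.
2^1.00 ≈ 2.00; 3.8 × 2.00 ≈ 7.6 trillion.

about 7.6 trillion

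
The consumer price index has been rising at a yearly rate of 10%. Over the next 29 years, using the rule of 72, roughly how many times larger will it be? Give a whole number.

≈ 16 times

At 10% one doubling takes ≈ 7.20 years; 29 years is 4 of them, so ×16.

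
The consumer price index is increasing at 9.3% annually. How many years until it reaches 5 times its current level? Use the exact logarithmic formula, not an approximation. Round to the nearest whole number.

t = ln(5) / ln(1 + 0.093) = 1.6094 / 0.088926 ≈ 18.10.
≈ 18 years.

18 years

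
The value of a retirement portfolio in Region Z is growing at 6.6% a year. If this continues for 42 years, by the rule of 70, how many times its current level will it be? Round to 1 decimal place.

about 15.6 times

Doubling time ≈ 70/6.6 = 10.61 years.
42 years / 10.61 ≈ 3.96 doublings → factor 2^3.96 ≈ 15.6.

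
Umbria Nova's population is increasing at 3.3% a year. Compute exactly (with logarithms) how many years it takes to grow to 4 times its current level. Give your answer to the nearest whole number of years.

43 years

t = ln(4) / ln(1 + 0.033) = 1.3863 / 0.032467 ≈ 42.70.
≈ 43 years.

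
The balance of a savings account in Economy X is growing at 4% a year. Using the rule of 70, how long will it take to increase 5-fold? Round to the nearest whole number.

At 4% it doubles every 70/4 ≈ 17.50 years.
5× is log₂ 5 ≈ 2.32 doublings, so ≈ 2.32 × 17.50 = 41 years.

approximately 41 years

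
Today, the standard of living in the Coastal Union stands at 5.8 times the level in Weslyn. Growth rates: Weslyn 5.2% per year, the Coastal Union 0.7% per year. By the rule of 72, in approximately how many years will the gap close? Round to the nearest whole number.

The growth-rate gap is 5.2% − 0.7% = 4.5 percentage points.
So the ratio between them halves every 72/4.5 ≈ 16.00 years.
A 5.8 times gap takes log₂(5.8) ≈ 2.54 halvings to close: 2.54 × 16.00 ≈ 41 years.

about 41 years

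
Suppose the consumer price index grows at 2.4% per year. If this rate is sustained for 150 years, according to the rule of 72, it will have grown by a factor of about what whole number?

72/2.4 ≈ 30.00 years per doubling.
150 years fits 5 doublings: 2^5 = 32.

about 32 times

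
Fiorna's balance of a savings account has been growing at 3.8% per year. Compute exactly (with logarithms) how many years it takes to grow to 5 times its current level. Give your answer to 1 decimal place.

t = ln(5) / ln(1 + 0.038) = 1.6094 / 0.037296 ≈ 43.15.

43.2 years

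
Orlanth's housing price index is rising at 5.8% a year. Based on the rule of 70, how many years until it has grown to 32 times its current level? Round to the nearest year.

One doubling takes 70/5.8 = 12.07 years.
Getting to 32× needs 5 doublings: 5 × 12.07 ≈ 60 years.

60 years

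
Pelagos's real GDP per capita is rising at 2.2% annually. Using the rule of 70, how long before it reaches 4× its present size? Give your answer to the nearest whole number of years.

One doubling takes 70/2.2 = 31.82 years.
Getting to 4× needs 2 doublings: 2 × 31.82 ≈ 64 years.

approximately 64 years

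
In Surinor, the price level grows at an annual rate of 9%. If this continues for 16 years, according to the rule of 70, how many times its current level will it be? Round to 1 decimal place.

Doubling time ≈ 70/9 = 7.78 years.
16 years / 7.78 ≈ 2.06 doublings → factor 2^2.06 ≈ 4.2.

approximately 4.2 times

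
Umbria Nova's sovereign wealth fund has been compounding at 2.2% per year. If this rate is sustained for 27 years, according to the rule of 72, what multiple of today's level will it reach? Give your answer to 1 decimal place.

Doubling time ≈ 72/2.2 = 32.73 years.
27 years / 32.73 ≈ 0.82 doublings → factor 2^0.82 ≈ 1.8.

around 1.8 times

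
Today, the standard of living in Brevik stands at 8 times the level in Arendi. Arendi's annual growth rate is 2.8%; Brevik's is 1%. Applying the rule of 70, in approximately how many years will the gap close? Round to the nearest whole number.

approximately 117 years

The growth-rate gap is 2.8% − 1% = 1.8 percentage points.
So the ratio between them halves every 70/1.8 ≈ 38.89 years.
An 8 times gap closes after 3 halvings: 3 × 38.89 ≈ 117 years.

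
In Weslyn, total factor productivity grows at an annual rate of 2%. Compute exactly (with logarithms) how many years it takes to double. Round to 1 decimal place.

35.0 years

t = ln(2) / ln(1 + 0.02) = 0.6931 / 0.019803 ≈ 35.00.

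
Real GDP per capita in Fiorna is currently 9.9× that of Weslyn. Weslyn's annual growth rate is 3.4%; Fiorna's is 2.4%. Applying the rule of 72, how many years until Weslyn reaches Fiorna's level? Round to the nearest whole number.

approximately 238 years

The growth-rate gap is 3.4% − 2.4% = 1 percentage point.
So the ratio between them halves every 72/1 ≈ 72.00 years.
A 9.9× gap takes log₂(9.9) ≈ 3.31 halvings to close: 3.31 × 72.00 ≈ 238 years.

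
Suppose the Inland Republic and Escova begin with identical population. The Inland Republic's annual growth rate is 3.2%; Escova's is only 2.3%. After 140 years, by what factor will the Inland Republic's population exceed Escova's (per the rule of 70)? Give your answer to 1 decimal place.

Rate gap = 3.2% − 2.3% = 0.9 points.
The ratio doubles every 70/0.9 ≈ 77.78 years.
140/77.78 ≈ 1.80 doublings → ratio ≈ 2^1.80 ≈ 3.5.

approximately 3.5 times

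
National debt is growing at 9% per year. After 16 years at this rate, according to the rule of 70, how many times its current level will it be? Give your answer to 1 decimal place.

around 4.2 times

Doubling time ≈ 70/9 = 7.78 years.
16 years / 7.78 ≈ 2.06 doublings → factor 2^2.06 ≈ 4.2.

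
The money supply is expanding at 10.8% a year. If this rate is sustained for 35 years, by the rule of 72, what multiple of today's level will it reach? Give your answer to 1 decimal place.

Doubling time ≈ 72/10.8 = 6.67 years.
35 years / 6.67 ≈ 5.25 doublings → factor 2^5.25 ≈ 38.1.

≈ 38.1 times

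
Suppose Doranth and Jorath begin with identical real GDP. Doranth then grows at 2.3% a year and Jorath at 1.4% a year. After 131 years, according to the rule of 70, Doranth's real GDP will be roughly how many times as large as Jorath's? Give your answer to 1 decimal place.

Only the 0.9-point difference matters.
70/0.9 ≈ 77.78 years per doubling of the ratio; 131 years gives 1.68 doublings, so ≈ 3.2×.

roughly 3.2 times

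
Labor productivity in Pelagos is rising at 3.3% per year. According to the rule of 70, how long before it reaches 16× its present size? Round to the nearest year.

One doubling takes 70/3.3 = 21.21 years.
Getting to 16× needs 4 doublings: 4 × 21.21 ≈ 85 years.

roughly 85 years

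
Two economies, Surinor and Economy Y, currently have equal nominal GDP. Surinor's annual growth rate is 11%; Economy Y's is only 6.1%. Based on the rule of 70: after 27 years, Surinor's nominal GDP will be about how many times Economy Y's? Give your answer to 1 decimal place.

3.7 times

Surinor pulls ahead at 4.9 pp per year, so the ratio doubles every 70/4.9 ≈ 14.29 years.
In 27 years that's 1.89 doublings: 2^1.89 ≈ 3.7.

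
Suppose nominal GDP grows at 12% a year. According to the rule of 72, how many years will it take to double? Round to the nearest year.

At 12%, doubling takes about 72/12 = 6.00 years.

≈ 6 years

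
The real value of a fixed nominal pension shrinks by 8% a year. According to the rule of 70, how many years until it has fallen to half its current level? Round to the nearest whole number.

Halving time ≈ 70 / 8 = 8.75 → 9 years.

around 9 years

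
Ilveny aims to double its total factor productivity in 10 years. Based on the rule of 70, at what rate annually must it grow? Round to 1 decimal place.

approximately 7.0%

70 / 10 ≈ 7.00, so about 7.0% annually.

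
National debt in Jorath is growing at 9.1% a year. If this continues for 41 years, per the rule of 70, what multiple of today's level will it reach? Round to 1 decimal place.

Doubles every ≈ 7.69 years (70/9.1).
41 years is 5.33 doublings; 2^5.33 ≈ 40.2×.

about 40.2 times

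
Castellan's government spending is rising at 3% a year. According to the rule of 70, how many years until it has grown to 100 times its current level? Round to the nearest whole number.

about 155 years

Doubling time ≈ 70/3 = 23.33 years.
100× is log₂ 100 ≈ 6.64 doublings, so ≈ 6.64 × 23.33 = 155 years.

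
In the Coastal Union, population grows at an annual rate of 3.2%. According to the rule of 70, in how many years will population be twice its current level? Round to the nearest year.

about 22 years

At 3.2%, doubling takes about 70/3.2 = 21.88 years.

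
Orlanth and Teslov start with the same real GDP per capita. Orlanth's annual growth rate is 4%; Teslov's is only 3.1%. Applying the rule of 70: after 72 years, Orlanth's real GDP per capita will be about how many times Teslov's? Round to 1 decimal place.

Rate gap = 4% − 3.1% = 0.9 points.
The ratio doubles every 70/0.9 ≈ 77.78 years.
72/77.78 ≈ 0.93 doublings → ratio ≈ 2^0.93 ≈ 1.9.

approximately 1.9 times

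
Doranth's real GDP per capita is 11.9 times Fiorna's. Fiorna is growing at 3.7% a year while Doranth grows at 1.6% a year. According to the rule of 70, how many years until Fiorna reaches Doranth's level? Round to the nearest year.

approximately 119 years

Fiorna gains on Doranth at 3.7% − 1.6% = 2.1 points a year.
At that relative rate the gap halves every 70/2.1 ≈ 33.33 years.
An 11.9 times gap takes log₂(11.9) ≈ 3.57 halvings to close: 3.57 × 33.33 ≈ 119 years.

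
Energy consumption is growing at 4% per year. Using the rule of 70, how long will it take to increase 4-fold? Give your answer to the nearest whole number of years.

One doubling takes 70/4 = 17.50 years.
Getting to 4× needs 2 doublings: 2 × 17.50 ≈ 35 years.

about 35 years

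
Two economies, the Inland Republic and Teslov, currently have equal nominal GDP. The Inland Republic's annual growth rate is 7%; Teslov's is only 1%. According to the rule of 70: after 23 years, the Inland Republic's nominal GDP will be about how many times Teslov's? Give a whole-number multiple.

Rate gap = 7% − 1% = 6 points.
The ratio doubles every 70/6 ≈ 11.67 years.
23/11.67 ≈ 1.97 doublings → ratio ≈ 2^1.97 ≈ 4.

approximately 4 times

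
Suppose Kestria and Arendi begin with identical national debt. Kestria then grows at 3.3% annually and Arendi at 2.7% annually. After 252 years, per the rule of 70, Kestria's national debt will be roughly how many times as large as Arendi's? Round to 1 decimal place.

4.5 times

Rate gap = 3.3% − 2.7% = 0.6 points.
The ratio doubles every 70/0.6 ≈ 116.67 years.
252/116.67 ≈ 2.16 doublings → ratio ≈ 2^2.16 ≈ 4.5.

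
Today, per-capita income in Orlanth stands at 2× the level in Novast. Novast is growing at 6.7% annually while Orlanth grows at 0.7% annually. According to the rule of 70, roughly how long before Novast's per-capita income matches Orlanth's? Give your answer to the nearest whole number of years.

What matters is the difference: 6 pp.
Rule of 70 on the gap: the ratio halves every 70/6 ≈ 11.67 years.
A 2× gap closes after 1 halving: 1 × 11.67 ≈ 12 years.

approximately 12 years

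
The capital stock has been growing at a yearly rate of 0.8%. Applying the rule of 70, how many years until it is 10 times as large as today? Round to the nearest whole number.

around 291 years

Doubling time ≈ 70/0.8 = 87.50 years.
10× is log₂ 10 ≈ 3.32 doublings, so ≈ 3.32 × 87.50 = 291 years.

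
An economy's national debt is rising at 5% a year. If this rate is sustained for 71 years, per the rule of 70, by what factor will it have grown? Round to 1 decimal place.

Doubles every ≈ 14.00 years (70/5).
71 years is 5.07 doublings; 2^5.07 ≈ 33.6×.

≈ 33.6 times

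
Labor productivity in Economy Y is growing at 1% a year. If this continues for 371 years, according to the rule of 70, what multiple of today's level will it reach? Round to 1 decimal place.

Doubling time ≈ 70/1 = 70.00 years.
371 years / 70.00 ≈ 5.30 doublings → factor 2^5.30 ≈ 39.4.

roughly 39.4 times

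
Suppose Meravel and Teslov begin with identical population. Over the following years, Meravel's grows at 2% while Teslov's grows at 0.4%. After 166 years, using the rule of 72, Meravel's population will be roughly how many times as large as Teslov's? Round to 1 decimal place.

Meravel pulls ahead at 1.6 pp per year, so the ratio doubles every 72/1.6 ≈ 45.00 years.
In 166 years that's 3.69 doublings: 2^3.69 ≈ 12.9.

12.9 times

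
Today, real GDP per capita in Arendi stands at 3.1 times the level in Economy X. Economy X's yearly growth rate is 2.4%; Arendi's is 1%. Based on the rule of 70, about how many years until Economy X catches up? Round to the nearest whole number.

The growth-rate gap is 2.4% − 1% = 1.4 percentage points.
So the ratio between them halves every 70/1.4 ≈ 50.00 years.
A 3.1 times gap takes log₂(3.1) ≈ 1.63 halvings to close: 1.63 × 50.00 ≈ 82 years.

about 82 years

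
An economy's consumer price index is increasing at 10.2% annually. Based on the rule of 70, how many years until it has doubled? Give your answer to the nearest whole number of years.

Doubling time ≈ 70 / 10.2 = 6.86 years.

around 7 years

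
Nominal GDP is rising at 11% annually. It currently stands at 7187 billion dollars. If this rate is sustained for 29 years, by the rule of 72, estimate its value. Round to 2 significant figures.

around 150000 billion dollars

Doubling time ≈ 72/11 = 6.55 years.
29 years is 29/6.55 ≈ 4.43 doublings, a factor of 2^4.43 ≈ 21.56.
7187 × 21.56 ≈ 150000 billion dollars.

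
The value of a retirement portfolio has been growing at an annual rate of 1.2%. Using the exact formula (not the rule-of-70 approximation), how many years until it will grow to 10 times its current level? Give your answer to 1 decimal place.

193.0 years

t = ln(10) / ln(1 + 0.012) = 2.3026 / 0.011929 ≈ 193.03.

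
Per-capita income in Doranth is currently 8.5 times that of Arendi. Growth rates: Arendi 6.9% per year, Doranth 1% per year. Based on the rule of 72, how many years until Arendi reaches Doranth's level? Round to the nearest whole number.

The growth-rate gap is 6.9% − 1% = 5.9 percentage points.
So the ratio between them halves every 72/5.9 ≈ 12.20 years.
An 8.5 times gap takes log₂(8.5) ≈ 3.09 halvings to close: 3.09 × 12.20 ≈ 38 years.

roughly 38 years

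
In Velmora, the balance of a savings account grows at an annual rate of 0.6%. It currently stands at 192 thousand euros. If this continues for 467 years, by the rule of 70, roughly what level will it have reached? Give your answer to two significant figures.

approximately 3100 thousand euros

Doubling time ≈ 70/0.6 = 116.67 years.
467 years is 467/116.67 ≈ 4.00 doublings, a factor of 2^4.00 ≈ 16.00.
192 × 16.00 ≈ 3100 thousand euros.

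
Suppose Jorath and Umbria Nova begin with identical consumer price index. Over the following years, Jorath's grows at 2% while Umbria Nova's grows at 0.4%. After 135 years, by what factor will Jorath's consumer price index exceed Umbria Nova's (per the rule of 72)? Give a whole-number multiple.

approximately 8 times

Jorath pulls ahead at 1.6 pp per year, so the ratio doubles every 72/1.6 ≈ 45.00 years.
In 135 years that's 3.00 doublings: 2^3.00 ≈ 8.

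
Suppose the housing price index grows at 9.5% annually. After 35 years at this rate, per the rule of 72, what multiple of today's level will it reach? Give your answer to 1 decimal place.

Doubling time ≈ 72/9.5 = 7.58 years.
35 years / 7.58 ≈ 4.62 doublings → factor 2^4.62 ≈ 24.6.

roughly 24.6 times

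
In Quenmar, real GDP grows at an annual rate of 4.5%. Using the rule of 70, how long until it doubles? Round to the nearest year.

roughly 16 years

70/4.5 ≈ 15.56, so it doubles roughly every 16 years.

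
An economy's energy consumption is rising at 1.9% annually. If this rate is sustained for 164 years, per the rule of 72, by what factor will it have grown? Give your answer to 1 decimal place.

approximately 20.1 times

Doubling time ≈ 72/1.9 = 37.89 years.
164 years / 37.89 ≈ 4.33 doublings → factor 2^4.33 ≈ 20.1.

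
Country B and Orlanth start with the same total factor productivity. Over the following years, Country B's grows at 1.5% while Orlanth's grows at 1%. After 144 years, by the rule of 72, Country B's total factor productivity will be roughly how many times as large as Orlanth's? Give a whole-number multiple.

Country B pulls ahead at 0.5 pp per year, so the ratio doubles every 72/0.5 ≈ 144.00 years.
In 144 years that's 1.00 doublings: 2^1.00 ≈ 2.

approximately 2 times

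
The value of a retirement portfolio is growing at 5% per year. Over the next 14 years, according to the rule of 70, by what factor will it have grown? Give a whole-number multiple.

At 5% one doubling takes ≈ 14.00 years; 14 years is 1 of them, so ×2.

≈ 2 times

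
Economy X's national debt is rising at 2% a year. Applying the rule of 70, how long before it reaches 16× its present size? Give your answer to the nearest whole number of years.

about 140 years

At 2% it doubles every 70/2 ≈ 35.00 years.
Getting to 16× needs 4 doublings: 4 × 35.00 ≈ 140 years.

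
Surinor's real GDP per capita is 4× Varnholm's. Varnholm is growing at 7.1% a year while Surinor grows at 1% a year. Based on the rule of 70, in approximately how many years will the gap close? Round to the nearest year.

What matters is the difference: 6.1 pp.
Rule of 70 on the gap: the ratio halves every 70/6.1 ≈ 11.48 years.
A 4× gap closes after 2 halvings: 2 × 11.48 ≈ 23 years.

about 23 years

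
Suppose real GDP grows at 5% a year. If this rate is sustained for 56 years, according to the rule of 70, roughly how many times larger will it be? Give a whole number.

16 times

70/5 ≈ 14.00 years per doubling.
56 years fits 4 doublings: 2^4 = 16.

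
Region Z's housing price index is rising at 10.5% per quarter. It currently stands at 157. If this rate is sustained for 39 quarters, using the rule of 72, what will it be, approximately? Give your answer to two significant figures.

Doubling time ≈ 72/10.5 = 6.86 quarters.
39 quarters is 39/6.86 ≈ 5.69 doublings, a factor of 2^5.69 ≈ 51.63.
157 × 51.63 ≈ 8100.

≈ 8100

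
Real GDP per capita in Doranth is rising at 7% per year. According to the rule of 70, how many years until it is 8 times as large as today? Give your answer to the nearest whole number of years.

One doubling takes 70/7 = 10.00 years.
8 = 2^3, so 3 doublings → 30 years.

roughly 30 years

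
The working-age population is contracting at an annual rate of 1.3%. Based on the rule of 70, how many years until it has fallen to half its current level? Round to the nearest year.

roughly 54 years

Halving time ≈ 70 / 1.3 = 53.85 → 54 years.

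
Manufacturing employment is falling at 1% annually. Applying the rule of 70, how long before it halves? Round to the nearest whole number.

around 70 years

Falling at 1%, it halves about every 70/1 = 70.00 years.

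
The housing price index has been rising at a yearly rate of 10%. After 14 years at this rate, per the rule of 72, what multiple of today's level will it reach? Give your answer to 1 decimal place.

Doubling time ≈ 72/10 = 7.20 years.
14 years / 7.20 ≈ 1.94 doublings → factor 2^1.94 ≈ 3.8.

≈ 3.8 times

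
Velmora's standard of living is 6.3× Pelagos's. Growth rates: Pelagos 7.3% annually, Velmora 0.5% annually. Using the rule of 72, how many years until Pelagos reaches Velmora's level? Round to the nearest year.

approximately 28 years

The growth-rate gap is 7.3% − 0.5% = 6.8 percentage points.
So the ratio between them halves every 72/6.8 ≈ 10.59 years.
A 6.3× gap takes log₂(6.3) ≈ 2.66 halvings to close: 2.66 × 10.59 ≈ 28 years.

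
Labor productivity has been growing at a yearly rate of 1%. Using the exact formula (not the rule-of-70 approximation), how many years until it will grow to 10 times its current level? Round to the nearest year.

231 years

t = ln(10) / ln(1 + 0.01) = 2.3026 / 0.009950 ≈ 231.42.
≈ 231 years.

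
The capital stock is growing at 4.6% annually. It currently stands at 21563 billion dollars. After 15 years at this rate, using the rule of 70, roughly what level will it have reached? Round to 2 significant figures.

roughly 43000 billion dollars

It doubles every 70/4.6 ≈ 15.22 years, so 15 years is 0.99 doublings.
2^0.99 ≈ 1.99; 21563 × 1.99 ≈ 43000 billion dollars.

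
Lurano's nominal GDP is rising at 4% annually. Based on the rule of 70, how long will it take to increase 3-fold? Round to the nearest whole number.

One doubling takes 70/4 = 17.50 years.
3× is log₂ 3 ≈ 1.58 doublings, so ≈ 1.58 × 17.50 = 28 years.

≈ 28 years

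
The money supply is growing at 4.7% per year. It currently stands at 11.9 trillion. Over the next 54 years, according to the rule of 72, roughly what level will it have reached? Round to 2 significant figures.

Doubling time ≈ 72/4.7 = 15.32 years.
54 years is 54/15.32 ≈ 3.52 doublings, a factor of 2^3.52 ≈ 11.47.
11.9 × 11.47 ≈ 140 trillion.

roughly 140 trillion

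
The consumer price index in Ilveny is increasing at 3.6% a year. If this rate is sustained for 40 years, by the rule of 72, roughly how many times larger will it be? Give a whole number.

Doubling time ≈ 72/3.6 = 20.00 years.
40/20.00 ≈ 2 doublings, so about 2^2 = 4×.

around 4 times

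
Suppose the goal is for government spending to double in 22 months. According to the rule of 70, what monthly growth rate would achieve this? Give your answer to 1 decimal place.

roughly 3.2%

70 / 22 ≈ 3.18, so about 3.2% per month.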